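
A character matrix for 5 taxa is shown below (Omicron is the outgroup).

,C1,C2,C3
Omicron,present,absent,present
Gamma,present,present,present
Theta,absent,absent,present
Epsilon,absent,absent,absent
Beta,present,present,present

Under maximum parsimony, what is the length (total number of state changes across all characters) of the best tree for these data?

Character polarity is set by the outgroup: the derived state is whichever differs from the outgroup's state, so for C1, C3 the derived state is 'absent', and for the remaining characters it is 'present'.
Only Epsilon and Theta show the derived state 'absent' for C1, supporting them as a clade.
C2: derived state 'present' in Beta and Gamma only — synapomorphy for {Beta, Gamma}.
C3: derived state 'absent' in Epsilon only — an autapomorphy, so it tells us nothing about relationships among taxa.
Most parsimonious ingroup topology: ((Gamma,Beta),(Theta,Epsilon)).
Changes per character on this tree: C1: 1; C2: 1; C3: 1.
Total = 3.

3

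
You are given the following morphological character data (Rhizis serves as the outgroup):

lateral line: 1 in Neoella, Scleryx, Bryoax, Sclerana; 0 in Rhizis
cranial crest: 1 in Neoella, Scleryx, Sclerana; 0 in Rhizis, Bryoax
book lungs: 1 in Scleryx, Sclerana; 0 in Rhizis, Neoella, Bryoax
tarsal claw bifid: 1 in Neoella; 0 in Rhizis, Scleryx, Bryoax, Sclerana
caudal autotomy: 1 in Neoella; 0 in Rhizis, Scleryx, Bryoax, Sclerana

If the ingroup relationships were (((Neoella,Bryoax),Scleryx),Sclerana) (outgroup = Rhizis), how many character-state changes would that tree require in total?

7

Map each character onto (((Neoella,Bryoax),Scleryx),Sclerana) (rooted by Rhizis) and count the minimum state changes it requires (Fitch parsimony):
lateral line: 1; cranial crest: 2; book lungs: 2; tarsal claw bifid: 1; caudal autotomy: 1.
Total tree length = 7.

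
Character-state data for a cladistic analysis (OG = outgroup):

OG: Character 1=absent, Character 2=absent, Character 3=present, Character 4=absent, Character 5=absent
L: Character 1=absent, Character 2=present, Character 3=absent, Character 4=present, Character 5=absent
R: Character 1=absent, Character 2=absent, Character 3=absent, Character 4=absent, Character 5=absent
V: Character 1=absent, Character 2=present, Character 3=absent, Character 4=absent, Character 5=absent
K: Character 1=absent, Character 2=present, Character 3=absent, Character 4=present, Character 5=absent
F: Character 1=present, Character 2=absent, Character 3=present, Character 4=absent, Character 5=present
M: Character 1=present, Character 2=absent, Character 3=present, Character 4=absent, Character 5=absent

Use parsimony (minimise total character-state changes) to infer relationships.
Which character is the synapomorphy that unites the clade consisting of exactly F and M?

Character polarity is set by the outgroup: the derived state is whichever differs from the outgroup's state, so for Character 3 the derived state is 'absent', and for the remaining characters it is 'present'.
Character 1: derived state 'present' in F and M only — synapomorphy for {F, M}.
Character 2: derived state 'present' in K, L, and V only — synapomorphy for {K, L, V}.
Character 3 (derived state 'absent') is shared by K, L, R, and V — a synapomorphy uniting that clade.
Character 4 (derived state 'present') is shared by K and L — a synapomorphy uniting that clade.
Character 5 (derived state 'present') is unique to F (autapomorphy; uninformative for grouping).
Most parsimonious ingroup topology: ((((L,K),V),R),(F,M)).
The clade {F, M} is supported by Character 1: its derived state 'present' occurs in exactly those taxa and in no other taxon (including the outgroup).

Character 1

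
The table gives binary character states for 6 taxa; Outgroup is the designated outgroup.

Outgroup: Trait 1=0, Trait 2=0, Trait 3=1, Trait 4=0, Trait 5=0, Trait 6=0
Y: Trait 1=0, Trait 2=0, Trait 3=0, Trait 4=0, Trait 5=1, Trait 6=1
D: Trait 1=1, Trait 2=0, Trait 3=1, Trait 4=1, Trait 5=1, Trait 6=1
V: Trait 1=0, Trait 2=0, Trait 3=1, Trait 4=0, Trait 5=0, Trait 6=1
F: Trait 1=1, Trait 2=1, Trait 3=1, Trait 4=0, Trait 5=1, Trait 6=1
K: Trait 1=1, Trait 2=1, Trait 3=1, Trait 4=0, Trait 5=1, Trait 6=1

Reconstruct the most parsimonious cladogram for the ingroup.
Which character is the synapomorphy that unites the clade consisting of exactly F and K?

Trait 2

Character polarity is set by the outgroup: the derived state is whichever differs from the outgroup's state, so for Trait 3 the derived state is '0', and for the remaining characters it is '1'.
Only D, F, and K show the derived state '1' for Trait 1, supporting them as a clade.
Only F and K show the derived state '1' for Trait 2, supporting them as a clade.
Trait 3: derived state '0' in Y only — an autapomorphy, so it tells us nothing about relationships among taxa.
Trait 4: derived state '1' in D only — an autapomorphy, so it tells us nothing about relationships among taxa.
Only D, F, K, and Y show the derived state '1' for Trait 5, supporting them as a clade.
Trait 6 (derived state '1') is shared by all ingroup taxa — unites the whole ingroup.
Most parsimonious ingroup topology: ((Y,(D,(F,K))),V).
The clade {F, K} is supported by Trait 2: its derived state '1' occurs in exactly those taxa and in no other taxon (including the outgroup).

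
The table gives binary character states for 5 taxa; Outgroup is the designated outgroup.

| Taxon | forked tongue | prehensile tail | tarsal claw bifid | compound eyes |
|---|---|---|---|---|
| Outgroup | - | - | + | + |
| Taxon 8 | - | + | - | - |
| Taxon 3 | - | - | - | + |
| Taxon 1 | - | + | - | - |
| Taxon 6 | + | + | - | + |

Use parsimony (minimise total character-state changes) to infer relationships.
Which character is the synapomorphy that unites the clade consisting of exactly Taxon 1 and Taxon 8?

compound eyes

Character polarity is set by the outgroup: the derived state is whichever differs from the outgroup's state, so for tarsal claw bifid, compound eyes the derived state is '-', and for the remaining characters it is '+'.
forked tongue: derived state '+' in Taxon 6 only — an autapomorphy, so it tells us nothing about relationships among taxa.
prehensile tail (derived state '+') is shared by Taxon 1, Taxon 6, and Taxon 8 — a synapomorphy uniting that clade.
tarsal claw bifid (derived state '-') is shared by all ingroup taxa — unites the whole ingroup.
compound eyes (derived state '-') is shared by Taxon 1 and Taxon 8 — a synapomorphy uniting that clade.
Most parsimonious ingroup topology: (((Taxon 8,Taxon 1),Taxon 6),Taxon 3).
The clade {Taxon 1, Taxon 8} is supported by compound eyes: its derived state '-' occurs in exactly those taxa and in no other taxon (including the outgroup).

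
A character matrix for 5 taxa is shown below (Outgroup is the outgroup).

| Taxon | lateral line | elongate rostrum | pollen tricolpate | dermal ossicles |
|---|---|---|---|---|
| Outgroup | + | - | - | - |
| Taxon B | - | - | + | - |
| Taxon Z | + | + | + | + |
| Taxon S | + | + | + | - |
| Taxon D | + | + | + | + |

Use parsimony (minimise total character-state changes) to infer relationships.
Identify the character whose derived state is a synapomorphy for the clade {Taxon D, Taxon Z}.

dermal ossicles

Character polarity is set by the outgroup: the derived state is whichever differs from the outgroup's state, so for lateral line the derived state is '-', and for the remaining characters it is '+'.
lateral line: derived state '-' in Taxon B only — an autapomorphy, so it tells us nothing about relationships among taxa.
elongate rostrum: derived state '+' in Taxon D, Taxon S, and Taxon Z only — synapomorphy for {Taxon D, Taxon S, Taxon Z}.
All ingroup taxa share the derived state '+' for pollen tricolpate; it defines the ingroup but does not resolve relationships within it.
Only Taxon D and Taxon Z show the derived state '+' for dermal ossicles, supporting them as a clade.
Most parsimonious ingroup topology: (Taxon B,((Taxon Z,Taxon D),Taxon S)).
The clade {Taxon D, Taxon Z} is supported by dermal ossicles: its derived state '+' occurs in exactly those taxa and in no other taxon (including the outgroup).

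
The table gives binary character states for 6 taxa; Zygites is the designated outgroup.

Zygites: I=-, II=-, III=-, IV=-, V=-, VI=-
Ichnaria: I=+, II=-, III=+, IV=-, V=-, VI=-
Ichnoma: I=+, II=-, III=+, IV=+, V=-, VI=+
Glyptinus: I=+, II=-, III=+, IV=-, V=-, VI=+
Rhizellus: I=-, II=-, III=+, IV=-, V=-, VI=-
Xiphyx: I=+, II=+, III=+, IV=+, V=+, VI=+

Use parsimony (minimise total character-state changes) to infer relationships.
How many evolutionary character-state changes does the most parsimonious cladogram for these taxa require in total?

6

The outgroup has state '-' for every character, so '+' is the derived state throughout.
I: derived state '+' in Glyptinus, Ichnaria, Ichnoma, and Xiphyx only — synapomorphy for {Glyptinus, Ichnaria, Ichnoma, Xiphyx}.
II (derived state '+') is unique to Xiphyx (autapomorphy; uninformative for grouping).
All ingroup taxa share the derived state '+' for III; it defines the ingroup but does not resolve relationships within it.
IV (derived state '+') is shared by Ichnoma and Xiphyx — a synapomorphy uniting that clade.
V: derived state '+' in Xiphyx only — an autapomorphy, so it tells us nothing about relationships among taxa.
Only Glyptinus, Ichnoma, and Xiphyx show the derived state '+' for VI, supporting them as a clade.
Most parsimonious ingroup topology: ((Ichnaria,((Ichnoma,Xiphyx),Glyptinus)),Rhizellus).
Changes per character on this tree: I: 1; II: 1; III: 1; IV: 1; V: 1; VI: 1.
Total = 6.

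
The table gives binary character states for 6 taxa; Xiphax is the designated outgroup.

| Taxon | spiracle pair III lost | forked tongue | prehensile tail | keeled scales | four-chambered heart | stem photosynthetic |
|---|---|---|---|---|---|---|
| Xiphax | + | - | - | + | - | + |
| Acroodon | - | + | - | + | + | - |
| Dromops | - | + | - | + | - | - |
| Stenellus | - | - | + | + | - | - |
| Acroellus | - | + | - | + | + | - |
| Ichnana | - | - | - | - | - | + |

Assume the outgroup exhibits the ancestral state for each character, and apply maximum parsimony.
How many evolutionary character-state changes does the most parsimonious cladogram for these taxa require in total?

Character polarity is set by the outgroup: the derived state is whichever differs from the outgroup's state, so for spiracle pair III lost, keeled scales, stem photosynthetic the derived state is '-', and for the remaining characters it is '+'.
All ingroup taxa share the derived state '-' for spiracle pair III lost; it defines the ingroup but does not resolve relationships within it.
forked tongue: derived state '+' in Acroellus, Acroodon, and Dromops only — synapomorphy for {Acroellus, Acroodon, Dromops}.
prehensile tail: derived state '+' in Stenellus only — an autapomorphy, so it tells us nothing about relationships among taxa.
keeled scales: derived state '-' in Ichnana only — an autapomorphy, so it tells us nothing about relationships among taxa.
Only Acroellus and Acroodon show the derived state '+' for four-chambered heart, supporting them as a clade.
Only Acroellus, Acroodon, Dromops, and Stenellus show the derived state '-' for stem photosynthetic, supporting them as a clade.
Most parsimonious ingroup topology: ((((Acroodon,Acroellus),Dromops),Stenellus),Ichnana).
Changes per character on this tree: spiracle pair III lost: 1; forked tongue: 1; prehensile tail: 1; keeled scales: 1; four-chambered heart: 1; stem photosynthetic: 1.
Total = 6.

6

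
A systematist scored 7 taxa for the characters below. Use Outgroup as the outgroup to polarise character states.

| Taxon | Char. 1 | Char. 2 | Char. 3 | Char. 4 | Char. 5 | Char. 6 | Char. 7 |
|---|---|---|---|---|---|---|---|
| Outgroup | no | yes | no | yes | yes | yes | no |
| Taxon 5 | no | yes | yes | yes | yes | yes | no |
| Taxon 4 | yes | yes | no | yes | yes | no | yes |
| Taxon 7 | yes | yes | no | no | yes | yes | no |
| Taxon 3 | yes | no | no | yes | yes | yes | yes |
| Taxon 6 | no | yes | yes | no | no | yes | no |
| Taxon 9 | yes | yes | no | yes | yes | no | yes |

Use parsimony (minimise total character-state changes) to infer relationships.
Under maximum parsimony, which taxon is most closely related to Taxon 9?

Taxon 4

Character polarity is set by the outgroup: the derived state is whichever differs from the outgroup's state, so for Char. 2, Char. 4, Char. 5, Char. 6 the derived state is 'no', and for the remaining characters it is 'yes'.
Only Taxon 3, Taxon 4, Taxon 7, and Taxon 9 show the derived state 'yes' for Char. 1, supporting them as a clade.
Char. 2 (derived state 'no') is unique to Taxon 3 (autapomorphy; uninformative for grouping).
Only Taxon 5 and Taxon 6 show the derived state 'yes' for Char. 3, supporting them as a clade.
Char. 4 (state 'no') occurs in Taxon 6 and Taxon 7 but conflicts with the nesting implied by the other characters — most parsimoniously interpreted as homoplasy.
Char. 5: derived state 'no' in Taxon 6 only — an autapomorphy, so it tells us nothing about relationships among taxa.
Char. 6 (derived state 'no') is shared by Taxon 4 and Taxon 9 — a synapomorphy uniting that clade.
Char. 7: derived state 'yes' in Taxon 3, Taxon 4, and Taxon 9 only — synapomorphy for {Taxon 3, Taxon 4, Taxon 9}.
Most parsimonious ingroup topology: ((Taxon 5,Taxon 6),((Taxon 3,(Taxon 4,Taxon 9)),Taxon 7)).
Taxon 9 and Taxon 4 form a cherry on this tree, so they are sister taxa.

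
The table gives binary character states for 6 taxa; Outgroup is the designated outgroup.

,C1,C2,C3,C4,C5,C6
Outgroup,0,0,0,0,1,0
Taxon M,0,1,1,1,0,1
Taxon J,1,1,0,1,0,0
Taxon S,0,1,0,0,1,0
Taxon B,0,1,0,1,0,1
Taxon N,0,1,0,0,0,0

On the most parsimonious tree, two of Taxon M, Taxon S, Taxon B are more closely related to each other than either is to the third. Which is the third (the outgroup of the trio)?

Taxon S

Character polarity is set by the outgroup: the derived state is whichever differs from the outgroup's state, so for C5 the derived state is '0', and for the remaining characters it is '1'.
C1: derived state '1' in Taxon J only — an autapomorphy, so it tells us nothing about relationships among taxa.
All ingroup taxa share the derived state '1' for C2; it defines the ingroup but does not resolve relationships within it.
C3: derived state '1' in Taxon M only — an autapomorphy, so it tells us nothing about relationships among taxa.
Only Taxon B, Taxon J, and Taxon M show the derived state '1' for C4, supporting them as a clade.
C5: derived state '0' in Taxon B, Taxon J, Taxon M, and Taxon N only — synapomorphy for {Taxon B, Taxon J, Taxon M, Taxon N}.
Only Taxon B and Taxon M show the derived state '1' for C6, supporting them as a clade.
Most parsimonious ingroup topology: ((((Taxon M,Taxon B),Taxon J),Taxon N),Taxon S).
Taxon M and Taxon B share a more recent common ancestor with each other than either does with Taxon S, so Taxon S is the least closely related of the three.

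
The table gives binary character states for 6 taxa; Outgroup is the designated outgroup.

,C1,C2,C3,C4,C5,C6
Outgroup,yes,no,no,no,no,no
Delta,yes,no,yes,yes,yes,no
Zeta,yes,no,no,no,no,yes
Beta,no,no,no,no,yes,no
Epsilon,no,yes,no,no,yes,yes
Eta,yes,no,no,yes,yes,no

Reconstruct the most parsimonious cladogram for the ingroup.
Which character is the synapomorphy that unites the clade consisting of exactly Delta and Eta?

C4

Character polarity is set by the outgroup: the derived state is whichever differs from the outgroup's state, so for C1 the derived state is 'no', and for the remaining characters it is 'yes'.
Only Beta and Epsilon show the derived state 'no' for C1, supporting them as a clade.
C2 (derived state 'yes') is unique to Epsilon (autapomorphy; uninformative for grouping).
C3: derived state 'yes' in Delta only — an autapomorphy, so it tells us nothing about relationships among taxa.
C4: derived state 'yes' in Delta and Eta only — synapomorphy for {Delta, Eta}.
C5: derived state 'yes' in Beta, Delta, Epsilon, and Eta only — synapomorphy for {Beta, Delta, Epsilon, Eta}.
C6 (state 'yes') occurs in Epsilon and Zeta but conflicts with the nesting implied by the other characters — most parsimoniously interpreted as homoplasy.
Most parsimonious ingroup topology: (((Delta,Eta),(Beta,Epsilon)),Zeta).
The clade {Delta, Eta} is supported by C4: its derived state 'yes' occurs in exactly those taxa and in no other taxon (including the outgroup).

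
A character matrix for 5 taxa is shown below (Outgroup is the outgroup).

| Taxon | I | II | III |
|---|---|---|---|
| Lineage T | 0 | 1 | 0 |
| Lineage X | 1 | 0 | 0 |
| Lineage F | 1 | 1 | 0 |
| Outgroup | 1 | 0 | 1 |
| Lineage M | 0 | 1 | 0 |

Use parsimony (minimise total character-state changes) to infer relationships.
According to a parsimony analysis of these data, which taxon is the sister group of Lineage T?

Character polarity is set by the outgroup: the derived state is whichever differs from the outgroup's state, so for I, III the derived state is '0', and for the remaining characters it is '1'.
I: derived state '0' in Lineage M and Lineage T only — synapomorphy for {Lineage M, Lineage T}.
Only Lineage F, Lineage M, and Lineage T show the derived state '1' for II, supporting them as a clade.
All ingroup taxa share the derived state '0' for III; it defines the ingroup but does not resolve relationships within it.
Most parsimonious ingroup topology: (((Lineage T,Lineage M),Lineage F),Lineage X).
Lineage T and Lineage M form a cherry on this tree, so they are sister taxa.

Lineage M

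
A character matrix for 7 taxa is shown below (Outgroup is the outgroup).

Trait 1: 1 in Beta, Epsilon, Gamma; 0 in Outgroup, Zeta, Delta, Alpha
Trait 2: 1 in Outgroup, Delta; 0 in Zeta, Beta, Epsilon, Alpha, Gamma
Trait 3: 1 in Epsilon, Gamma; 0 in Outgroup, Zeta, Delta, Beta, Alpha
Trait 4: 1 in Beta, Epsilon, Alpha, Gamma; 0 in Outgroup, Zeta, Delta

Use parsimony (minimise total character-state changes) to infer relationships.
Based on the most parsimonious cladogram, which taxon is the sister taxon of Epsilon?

Character polarity is set by the outgroup: the derived state is whichever differs from the outgroup's state, so for Trait 2 the derived state is '0', and for the remaining characters it is '1'.
Only Beta, Epsilon, and Gamma show the derived state '1' for Trait 1, supporting them as a clade.
Trait 2: derived state '0' in Alpha, Beta, Epsilon, Gamma, and Zeta only — synapomorphy for {Alpha, Beta, Epsilon, Gamma, Zeta}.
Trait 3 (derived state '1') is shared by Epsilon and Gamma — a synapomorphy uniting that clade.
Trait 4: derived state '1' in Alpha, Beta, Epsilon, and Gamma only — synapomorphy for {Alpha, Beta, Epsilon, Gamma}.
Most parsimonious ingroup topology: ((Zeta,((Beta,(Epsilon,Gamma)),Alpha)),Delta).
Epsilon and Gamma form a cherry on this tree, so they are sister taxa.

Gamma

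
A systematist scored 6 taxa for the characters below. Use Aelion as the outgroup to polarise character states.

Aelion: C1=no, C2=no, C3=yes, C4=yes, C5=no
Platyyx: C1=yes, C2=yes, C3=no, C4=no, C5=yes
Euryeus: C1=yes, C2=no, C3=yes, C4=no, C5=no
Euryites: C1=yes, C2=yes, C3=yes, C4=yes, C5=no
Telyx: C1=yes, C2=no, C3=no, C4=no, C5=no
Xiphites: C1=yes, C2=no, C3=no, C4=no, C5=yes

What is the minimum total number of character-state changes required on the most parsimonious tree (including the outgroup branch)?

6

Character polarity is set by the outgroup: the derived state is whichever differs from the outgroup's state, so for C3, C4 the derived state is 'no', and for the remaining characters it is 'yes'.
All ingroup taxa share the derived state 'yes' for C1; it defines the ingroup but does not resolve relationships within it.
C2 (state 'yes') occurs in Euryites and Platyyx but conflicts with the nesting implied by the other characters — most parsimoniously interpreted as homoplasy.
C3 (derived state 'no') is shared by Platyyx, Telyx, and Xiphites — a synapomorphy uniting that clade.
Only Euryeus, Platyyx, Telyx, and Xiphites show the derived state 'no' for C4, supporting them as a clade.
Only Platyyx and Xiphites show the derived state 'yes' for C5, supporting them as a clade.
Most parsimonious ingroup topology: ((((Platyyx,Xiphites),Telyx),Euryeus),Euryites).
Changes per character on this tree: C1: 1; C2: 2; C3: 1; C4: 1; C5: 1.
Total = 6.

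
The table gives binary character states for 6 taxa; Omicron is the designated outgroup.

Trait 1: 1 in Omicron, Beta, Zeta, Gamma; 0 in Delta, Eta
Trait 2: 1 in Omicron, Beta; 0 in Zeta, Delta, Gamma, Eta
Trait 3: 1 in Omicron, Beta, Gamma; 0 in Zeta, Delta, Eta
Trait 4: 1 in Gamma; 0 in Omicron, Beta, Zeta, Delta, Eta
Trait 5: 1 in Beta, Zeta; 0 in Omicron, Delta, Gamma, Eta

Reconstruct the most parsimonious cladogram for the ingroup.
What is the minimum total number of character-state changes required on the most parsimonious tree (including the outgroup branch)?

Character polarity is set by the outgroup: the derived state is whichever differs from the outgroup's state, so for Trait 1, Trait 2, Trait 3 the derived state is '0', and for the remaining characters it is '1'.
Only Delta and Eta show the derived state '0' for Trait 1, supporting them as a clade.
Trait 2: derived state '0' in Delta, Eta, Gamma, and Zeta only — synapomorphy for {Delta, Eta, Gamma, Zeta}.
Only Delta, Eta, and Zeta show the derived state '0' for Trait 3, supporting them as a clade.
Trait 4 (derived state '1') is unique to Gamma (autapomorphy; uninformative for grouping).
Trait 5 (state '1') occurs in Beta and Zeta but conflicts with the nesting implied by the other characters — most parsimoniously interpreted as homoplasy.
Most parsimonious ingroup topology: ((((Eta,Delta),Zeta),Gamma),Beta).
Changes per character on this tree: Trait 1: 1; Trait 2: 1; Trait 3: 1; Trait 4: 1; Trait 5: 2.
Total = 6.

6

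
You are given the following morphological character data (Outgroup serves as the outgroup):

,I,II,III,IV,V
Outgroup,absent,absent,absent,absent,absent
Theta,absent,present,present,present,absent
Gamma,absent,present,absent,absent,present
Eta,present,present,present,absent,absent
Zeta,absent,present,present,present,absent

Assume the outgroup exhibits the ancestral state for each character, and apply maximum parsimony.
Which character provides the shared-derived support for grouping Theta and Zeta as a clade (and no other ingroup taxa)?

IV

The outgroup has state 'absent' for every character, so 'present' is the derived state throughout.
I: derived state 'present' in Eta only — an autapomorphy, so it tells us nothing about relationships among taxa.
II (derived state 'present') is shared by all ingroup taxa — unites the whole ingroup.
III: derived state 'present' in Eta, Theta, and Zeta only — synapomorphy for {Eta, Theta, Zeta}.
IV: derived state 'present' in Theta and Zeta only — synapomorphy for {Theta, Zeta}.
V (derived state 'present') is unique to Gamma (autapomorphy; uninformative for grouping).
Most parsimonious ingroup topology: (((Theta,Zeta),Eta),Gamma).
The clade {Theta, Zeta} is supported by IV: its derived state 'present' occurs in exactly those taxa and in no other taxon (including the outgroup).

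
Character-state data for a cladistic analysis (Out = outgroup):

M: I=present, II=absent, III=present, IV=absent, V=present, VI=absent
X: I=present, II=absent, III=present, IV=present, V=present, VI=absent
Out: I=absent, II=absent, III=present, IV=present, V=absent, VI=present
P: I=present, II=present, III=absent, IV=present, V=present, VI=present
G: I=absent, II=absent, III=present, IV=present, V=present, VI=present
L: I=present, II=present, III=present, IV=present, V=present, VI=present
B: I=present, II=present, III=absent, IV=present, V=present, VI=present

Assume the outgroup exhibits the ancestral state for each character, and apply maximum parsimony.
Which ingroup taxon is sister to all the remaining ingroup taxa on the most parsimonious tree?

Character polarity is set by the outgroup: the derived state is whichever differs from the outgroup's state, so for III, IV, VI the derived state is 'absent', and for the remaining characters it is 'present'.
I: derived state 'present' in B, L, M, P, and X only — synapomorphy for {B, L, M, P, X}.
II: derived state 'present' in B, L, and P only — synapomorphy for {B, L, P}.
Only B and P show the derived state 'absent' for III, supporting them as a clade.
IV: derived state 'absent' in M only — an autapomorphy, so it tells us nothing about relationships among taxa.
V (derived state 'present') is shared by all ingroup taxa — unites the whole ingroup.
Only M and X show the derived state 'absent' for VI, supporting them as a clade.
Most parsimonious ingroup topology: ((((B,P),L),(M,X)),G).
G is sister to the clade containing all other ingroup taxa, so it is the earliest-diverging (most basal) ingroup lineage.

G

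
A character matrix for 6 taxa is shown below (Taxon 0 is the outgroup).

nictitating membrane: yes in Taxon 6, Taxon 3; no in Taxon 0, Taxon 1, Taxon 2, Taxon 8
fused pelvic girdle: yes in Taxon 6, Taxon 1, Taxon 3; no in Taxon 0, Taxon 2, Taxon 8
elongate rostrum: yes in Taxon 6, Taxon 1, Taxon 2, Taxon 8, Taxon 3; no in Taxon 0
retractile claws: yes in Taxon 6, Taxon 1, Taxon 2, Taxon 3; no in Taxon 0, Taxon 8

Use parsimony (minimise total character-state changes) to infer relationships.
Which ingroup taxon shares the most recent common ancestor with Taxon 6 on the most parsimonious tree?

Taxon 3

The outgroup has state 'no' for every character, so 'yes' is the derived state throughout.
Only Taxon 3 and Taxon 6 show the derived state 'yes' for nictitating membrane, supporting them as a clade.
Only Taxon 1, Taxon 3, and Taxon 6 show the derived state 'yes' for fused pelvic girdle, supporting them as a clade.
All ingroup taxa share the derived state 'yes' for elongate rostrum; it defines the ingroup but does not resolve relationships within it.
retractile claws: derived state 'yes' in Taxon 1, Taxon 2, Taxon 3, and Taxon 6 only — synapomorphy for {Taxon 1, Taxon 2, Taxon 3, Taxon 6}.
Most parsimonious ingroup topology: ((((Taxon 6,Taxon 3),Taxon 1),Taxon 2),Taxon 8).
Taxon 6 and Taxon 3 form a cherry on this tree, so they are sister taxa.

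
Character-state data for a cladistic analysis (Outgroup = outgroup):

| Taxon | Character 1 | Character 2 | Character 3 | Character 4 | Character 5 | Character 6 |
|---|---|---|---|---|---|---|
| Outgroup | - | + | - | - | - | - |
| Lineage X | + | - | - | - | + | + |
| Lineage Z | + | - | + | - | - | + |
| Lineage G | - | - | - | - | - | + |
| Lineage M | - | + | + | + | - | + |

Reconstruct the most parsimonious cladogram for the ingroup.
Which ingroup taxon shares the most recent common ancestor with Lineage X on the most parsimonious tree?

Character polarity is set by the outgroup: the derived state is whichever differs from the outgroup's state, so for Character 2 the derived state is '-', and for the remaining characters it is '+'.
Character 1 (derived state '+') is shared by Lineage X and Lineage Z — a synapomorphy uniting that clade.
Only Lineage G, Lineage X, and Lineage Z show the derived state '-' for Character 2, supporting them as a clade.
Character 3 (state '+') occurs in Lineage M and Lineage Z but conflicts with the nesting implied by the other characters — most parsimoniously interpreted as homoplasy.
Character 4 (derived state '+') is unique to Lineage M (autapomorphy; uninformative for grouping).
Character 5: derived state '+' in Lineage X only — an autapomorphy, so it tells us nothing about relationships among taxa.
All ingroup taxa share the derived state '+' for Character 6; it defines the ingroup but does not resolve relationships within it.
Most parsimonious ingroup topology: (((Lineage X,Lineage Z),Lineage G),Lineage M).
Lineage X and Lineage Z form a cherry on this tree, so they are sister taxa.

Lineage Z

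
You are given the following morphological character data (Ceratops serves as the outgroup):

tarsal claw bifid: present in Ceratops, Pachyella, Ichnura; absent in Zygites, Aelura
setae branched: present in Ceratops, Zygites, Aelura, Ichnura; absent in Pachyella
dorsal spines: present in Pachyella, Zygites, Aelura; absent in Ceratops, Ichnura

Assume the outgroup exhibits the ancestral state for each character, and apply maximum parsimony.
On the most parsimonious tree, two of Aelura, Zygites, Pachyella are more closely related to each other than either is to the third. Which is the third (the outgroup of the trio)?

Character polarity is set by the outgroup: the derived state is whichever differs from the outgroup's state, so for tarsal claw bifid, setae branched the derived state is 'absent', and for the remaining characters it is 'present'.
Only Aelura and Zygites show the derived state 'absent' for tarsal claw bifid, supporting them as a clade.
setae branched (derived state 'absent') is unique to Pachyella (autapomorphy; uninformative for grouping).
dorsal spines (derived state 'present') is shared by Aelura, Pachyella, and Zygites — a synapomorphy uniting that clade.
Most parsimonious ingroup topology: ((Pachyella,(Zygites,Aelura)),Ichnura).
Aelura and Zygites share a more recent common ancestor with each other than either does with Pachyella, so Pachyella is the least closely related of the three.

Pachyella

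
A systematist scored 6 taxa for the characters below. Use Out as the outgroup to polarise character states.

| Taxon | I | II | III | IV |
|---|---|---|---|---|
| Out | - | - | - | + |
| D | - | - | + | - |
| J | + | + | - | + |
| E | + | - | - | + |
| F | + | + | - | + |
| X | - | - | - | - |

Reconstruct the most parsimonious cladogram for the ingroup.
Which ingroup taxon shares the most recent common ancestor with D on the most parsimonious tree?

X

Character polarity is set by the outgroup: the derived state is whichever differs from the outgroup's state, so for IV the derived state is '-', and for the remaining characters it is '+'.
Only E, F, and J show the derived state '+' for I, supporting them as a clade.
II (derived state '+') is shared by F and J — a synapomorphy uniting that clade.
III: derived state '+' in D only — an autapomorphy, so it tells us nothing about relationships among taxa.
Only D and X show the derived state '-' for IV, supporting them as a clade.
Most parsimonious ingroup topology: ((D,X),((J,F),E)).
D and X form a cherry on this tree, so they are sister taxa.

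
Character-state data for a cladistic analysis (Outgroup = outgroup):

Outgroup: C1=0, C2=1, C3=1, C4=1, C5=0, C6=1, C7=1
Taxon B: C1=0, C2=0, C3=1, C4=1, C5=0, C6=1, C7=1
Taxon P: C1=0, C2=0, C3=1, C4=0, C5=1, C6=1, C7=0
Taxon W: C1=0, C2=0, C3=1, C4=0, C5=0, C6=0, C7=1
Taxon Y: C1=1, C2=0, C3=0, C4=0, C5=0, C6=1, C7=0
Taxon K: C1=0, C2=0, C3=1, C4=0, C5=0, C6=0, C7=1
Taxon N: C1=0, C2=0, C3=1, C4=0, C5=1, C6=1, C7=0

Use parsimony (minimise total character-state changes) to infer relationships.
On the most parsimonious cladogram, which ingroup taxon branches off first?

Character polarity is set by the outgroup: the derived state is whichever differs from the outgroup's state, so for C2, C3, C4, C6, C7 the derived state is '0', and for the remaining characters it is '1'.
C1 (derived state '1') is unique to Taxon Y (autapomorphy; uninformative for grouping).
All ingroup taxa share the derived state '0' for C2; it defines the ingroup but does not resolve relationships within it.
C3: derived state '0' in Taxon Y only — an autapomorphy, so it tells us nothing about relationships among taxa.
Only Taxon K, Taxon N, Taxon P, Taxon W, and Taxon Y show the derived state '0' for C4, supporting them as a clade.
Only Taxon N and Taxon P show the derived state '1' for C5, supporting them as a clade.
C6: derived state '0' in Taxon K and Taxon W only — synapomorphy for {Taxon K, Taxon W}.
Only Taxon N, Taxon P, and Taxon Y show the derived state '0' for C7, supporting them as a clade.
Most parsimonious ingroup topology: (Taxon B,(((Taxon P,Taxon N),Taxon Y),(Taxon W,Taxon K))).
Taxon B is sister to the clade containing all other ingroup taxa, so it is the earliest-diverging (most basal) ingroup lineage.

Taxon B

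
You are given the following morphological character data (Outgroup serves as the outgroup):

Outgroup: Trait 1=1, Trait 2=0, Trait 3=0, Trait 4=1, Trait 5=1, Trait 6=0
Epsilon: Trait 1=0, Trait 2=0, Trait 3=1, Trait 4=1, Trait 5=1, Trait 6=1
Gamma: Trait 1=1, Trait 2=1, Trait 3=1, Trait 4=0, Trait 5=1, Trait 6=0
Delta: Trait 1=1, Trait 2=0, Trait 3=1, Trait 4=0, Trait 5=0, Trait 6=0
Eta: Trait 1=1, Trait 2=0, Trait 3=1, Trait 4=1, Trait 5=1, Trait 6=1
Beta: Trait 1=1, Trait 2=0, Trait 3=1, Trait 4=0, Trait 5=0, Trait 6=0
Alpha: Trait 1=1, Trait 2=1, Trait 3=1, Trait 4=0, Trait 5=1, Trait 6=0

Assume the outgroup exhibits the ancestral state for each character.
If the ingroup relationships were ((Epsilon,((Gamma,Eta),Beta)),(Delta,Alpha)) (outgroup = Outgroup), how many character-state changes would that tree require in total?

Map each character onto ((Epsilon,((Gamma,Eta),Beta)),(Delta,Alpha)) (rooted by Outgroup) and count the minimum state changes it requires (Fitch parsimony):
Trait 1: 1; Trait 2: 2; Trait 3: 1; Trait 4: 3; Trait 5: 2; Trait 6: 2.
Total tree length = 11.

11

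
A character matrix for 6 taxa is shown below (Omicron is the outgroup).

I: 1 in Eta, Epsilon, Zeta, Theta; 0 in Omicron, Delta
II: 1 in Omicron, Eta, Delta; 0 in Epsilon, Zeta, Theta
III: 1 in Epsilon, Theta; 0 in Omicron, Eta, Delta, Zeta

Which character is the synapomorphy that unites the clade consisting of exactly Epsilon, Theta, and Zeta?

Character polarity is set by the outgroup: the derived state is whichever differs from the outgroup's state, so for II the derived state is '0', and for the remaining characters it is '1'.
I (derived state '1') is shared by Epsilon, Eta, Theta, and Zeta — a synapomorphy uniting that clade.
II (derived state '0') is shared by Epsilon, Theta, and Zeta — a synapomorphy uniting that clade.
Only Epsilon and Theta show the derived state '1' for III, supporting them as a clade.
Most parsimonious ingroup topology: ((Eta,((Epsilon,Theta),Zeta)),Delta).
The clade {Epsilon, Theta, Zeta} is supported by II: its derived state '0' occurs in exactly those taxa and in no other taxon (including the outgroup).

II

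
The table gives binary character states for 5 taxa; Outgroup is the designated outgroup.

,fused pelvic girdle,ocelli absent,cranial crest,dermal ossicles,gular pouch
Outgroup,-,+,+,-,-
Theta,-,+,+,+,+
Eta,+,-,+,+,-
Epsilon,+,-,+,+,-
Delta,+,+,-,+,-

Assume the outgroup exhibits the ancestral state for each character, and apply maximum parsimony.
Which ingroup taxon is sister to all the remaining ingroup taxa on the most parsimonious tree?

Character polarity is set by the outgroup: the derived state is whichever differs from the outgroup's state, so for ocelli absent, cranial crest the derived state is '-', and for the remaining characters it is '+'.
fused pelvic girdle: derived state '+' in Delta, Epsilon, and Eta only — synapomorphy for {Delta, Epsilon, Eta}.
ocelli absent: derived state '-' in Epsilon and Eta only — synapomorphy for {Epsilon, Eta}.
cranial crest (derived state '-') is unique to Delta (autapomorphy; uninformative for grouping).
dermal ossicles (derived state '+') is shared by all ingroup taxa — unites the whole ingroup.
gular pouch (derived state '+') is unique to Theta (autapomorphy; uninformative for grouping).
Most parsimonious ingroup topology: (Theta,((Eta,Epsilon),Delta)).
Theta is sister to the clade containing all other ingroup taxa, so it is the earliest-diverging (most basal) ingroup lineage.

Theta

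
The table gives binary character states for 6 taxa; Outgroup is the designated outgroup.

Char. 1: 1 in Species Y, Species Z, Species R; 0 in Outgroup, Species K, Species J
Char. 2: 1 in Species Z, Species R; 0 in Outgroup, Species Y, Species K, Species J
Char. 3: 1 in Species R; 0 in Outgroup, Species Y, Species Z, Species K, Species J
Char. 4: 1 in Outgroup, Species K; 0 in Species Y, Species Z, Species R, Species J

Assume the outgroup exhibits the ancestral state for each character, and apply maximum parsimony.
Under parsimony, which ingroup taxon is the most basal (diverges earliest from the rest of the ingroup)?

Character polarity is set by the outgroup: the derived state is whichever differs from the outgroup's state, so for Char. 4 the derived state is '0', and for the remaining characters it is '1'.
Char. 1: derived state '1' in Species R, Species Y, and Species Z only — synapomorphy for {Species R, Species Y, Species Z}.
Char. 2 (derived state '1') is shared by Species R and Species Z — a synapomorphy uniting that clade.
Char. 3: derived state '1' in Species R only — an autapomorphy, so it tells us nothing about relationships among taxa.
Only Species J, Species R, Species Y, and Species Z show the derived state '0' for Char. 4, supporting them as a clade.
Most parsimonious ingroup topology: (((Species Y,(Species Z,Species R)),Species J),Species K).
Species K is sister to the clade containing all other ingroup taxa, so it is the earliest-diverging (most basal) ingroup lineage.

Species K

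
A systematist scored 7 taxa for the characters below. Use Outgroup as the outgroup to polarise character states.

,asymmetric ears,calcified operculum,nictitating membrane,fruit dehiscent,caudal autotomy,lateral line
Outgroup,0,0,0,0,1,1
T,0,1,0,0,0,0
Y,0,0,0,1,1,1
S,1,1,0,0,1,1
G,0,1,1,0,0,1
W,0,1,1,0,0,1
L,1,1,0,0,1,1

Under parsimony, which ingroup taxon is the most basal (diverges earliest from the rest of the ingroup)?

Character polarity is set by the outgroup: the derived state is whichever differs from the outgroup's state, so for caudal autotomy, lateral line the derived state is '0', and for the remaining characters it is '1'.
asymmetric ears: derived state '1' in L and S only — synapomorphy for {L, S}.
Only G, L, S, T, and W show the derived state '1' for calcified operculum, supporting them as a clade.
nictitating membrane: derived state '1' in G and W only — synapomorphy for {G, W}.
fruit dehiscent (derived state '1') is unique to Y (autapomorphy; uninformative for grouping).
caudal autotomy: derived state '0' in G, T, and W only — synapomorphy for {G, T, W}.
lateral line (derived state '0') is unique to T (autapomorphy; uninformative for grouping).
Most parsimonious ingroup topology: (((T,(G,W)),(S,L)),Y).
Y is sister to the clade containing all other ingroup taxa, so it is the earliest-diverging (most basal) ingroup lineage.

Y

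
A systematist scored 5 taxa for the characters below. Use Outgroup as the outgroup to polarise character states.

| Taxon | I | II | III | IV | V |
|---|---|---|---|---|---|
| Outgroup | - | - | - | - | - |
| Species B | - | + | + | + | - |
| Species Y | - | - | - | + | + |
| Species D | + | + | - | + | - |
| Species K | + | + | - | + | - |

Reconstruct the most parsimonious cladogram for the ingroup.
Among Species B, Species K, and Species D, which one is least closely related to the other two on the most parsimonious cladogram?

Species B

The outgroup has state '-' for every character, so '+' is the derived state throughout.
Only Species D and Species K show the derived state '+' for I, supporting them as a clade.
II: derived state '+' in Species B, Species D, and Species K only — synapomorphy for {Species B, Species D, Species K}.
III: derived state '+' in Species B only — an autapomorphy, so it tells us nothing about relationships among taxa.
IV (derived state '+') is shared by all ingroup taxa — unites the whole ingroup.
V: derived state '+' in Species Y only — an autapomorphy, so it tells us nothing about relationships among taxa.
Most parsimonious ingroup topology: ((Species B,(Species D,Species K)),Species Y).
Species K and Species D share a more recent common ancestor with each other than either does with Species B, so Species B is the least closely related of the three.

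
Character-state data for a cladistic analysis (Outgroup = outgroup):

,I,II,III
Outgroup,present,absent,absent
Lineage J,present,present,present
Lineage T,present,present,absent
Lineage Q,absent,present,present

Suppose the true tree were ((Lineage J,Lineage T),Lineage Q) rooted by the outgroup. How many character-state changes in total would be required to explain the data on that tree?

Map each character onto ((Lineage J,Lineage T),Lineage Q) (rooted by Outgroup) and count the minimum state changes it requires (Fitch parsimony):
I: 1; II: 1; III: 2.
Total tree length = 4.

4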